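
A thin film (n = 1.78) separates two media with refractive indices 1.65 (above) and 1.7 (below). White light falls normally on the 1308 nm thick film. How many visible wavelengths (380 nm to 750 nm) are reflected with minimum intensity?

Top surface (1.65 → 1.78): reflection off a higher-index medium gives a half-wave phase shift.
Ray reflecting at the bottom interface goes from n = 1.78 toward n = 1.7: no phase shift.
The two reflections differ by half a wavelength.
With one net inversion, destructive interference in reflection requires 2 n t = m λ.
λ = 2 n t / m = 4656 / m nm.
m=6: 776 nm (IR); m=7: 665 nm (visible); m=8: 582 nm (visible); m=9: 517 nm (visible); m=10: 466 nm (visible); m=11: 423 nm (visible); m=12: 388 nm (visible); m=13: 358 nm (UV).

6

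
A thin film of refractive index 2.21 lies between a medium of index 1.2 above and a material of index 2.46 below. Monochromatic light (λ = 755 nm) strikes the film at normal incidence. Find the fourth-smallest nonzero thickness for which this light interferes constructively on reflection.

683 nm

At the upper boundary (n = 1.2 to n = 2.21) the reflected ray undergoes a half-wave phase shift.
Ray reflecting at the bottom interface goes from n = 2.21 toward n = 2.46: a half-wave phase shift.
Zero or two π shifts → no net half-wave offset.
With no net inversion, constructive interference in reflection requires 2 n t = m λ.
The fourth-smallest nonzero thickness corresponds to m = 4: t = m λ / (2 n) = 4.00 × 755 / (2 × 2.21) = 683 nm.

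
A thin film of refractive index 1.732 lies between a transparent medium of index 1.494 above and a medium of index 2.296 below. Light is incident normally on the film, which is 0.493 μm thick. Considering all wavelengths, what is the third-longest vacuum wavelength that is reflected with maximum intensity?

At the upper boundary (n = 1.494 to n = 1.732) the reflected ray undergoes a half-wave phase shift.
Ray reflecting at the bottom interface goes from n = 1.732 toward n = 2.296: a half-wave phase shift.
The two reflections carry the same phase change, so no net offset.
So the condition for constructive reflection is 2 n t = m λ.
λ = 2 n t / m. The third-longest wavelength is m = 3: λ = 2 × 1.732 × 493 / 3.00 = 569 nm.

569 nm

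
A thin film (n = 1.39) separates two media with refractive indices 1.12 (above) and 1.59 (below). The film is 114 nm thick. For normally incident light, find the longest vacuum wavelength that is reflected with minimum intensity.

Top surface (1.12 → 1.39): reflection off a higher-index medium gives a half-wave phase shift.
At the lower boundary (n = 1.39 to n = 1.59) the reflected ray undergoes a half-wave phase shift.
The two reflections carry the same phase change, so no net offset.
For minimum reflection here: 2 n t = (m + ½) λ.
λ = 2 n t / (m + ½). The longest wavelength is m = 0: λ = 2 × 1.39 × 114 / 0.500 = 634 nm.

634 nm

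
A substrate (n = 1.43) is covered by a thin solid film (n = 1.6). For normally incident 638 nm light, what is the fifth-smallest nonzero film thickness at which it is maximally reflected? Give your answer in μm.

At the upper boundary (n = 1.0 to n = 1.6) the reflected ray undergoes a half-wave phase shift.
At the lower boundary (n = 1.6 to n = 1.43) the reflected ray undergoes no phase shift.
Exactly one π shift → a net half-wave offset.
With one net inversion, constructive interference in reflection requires 2 n t = (m + ½) λ.
The fifth-smallest nonzero thickness corresponds to m = 4: t = (m + ½) λ / (2 n) = 4.50 × 638 / (2 × 1.6) = 897 nm.

0.897 μm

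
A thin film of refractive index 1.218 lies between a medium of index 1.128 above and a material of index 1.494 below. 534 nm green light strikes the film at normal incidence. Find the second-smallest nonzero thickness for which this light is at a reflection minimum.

329 nm

At the upper boundary (n = 1.128 to n = 1.218) the reflected ray undergoes a half-wave phase shift.
Bottom surface (1.218 → 1.494): reflection off a higher-index medium gives a half-wave phase shift.
Zero or two π shifts → no net half-wave offset.
So the condition for destructive reflection is 2 n t = (m + ½) λ.
The second-smallest nonzero thickness corresponds to m = 1: t = (m + ½) λ / (2 n) = 1.50 × 534 / (2 × 1.218) = 329 nm.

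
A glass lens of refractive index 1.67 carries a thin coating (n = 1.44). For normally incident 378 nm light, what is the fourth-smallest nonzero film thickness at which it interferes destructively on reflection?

Top surface (1.0 → 1.44): reflection off a higher-index medium gives a half-wave phase shift.
Bottom surface (1.44 → 1.67): reflection off a higher-index medium gives a half-wave phase shift.
The two reflections carry the same phase change, so no net offset.
With no net inversion, destructive interference in reflection requires 2 n t = (m + ½) λ.
The fourth-smallest nonzero thickness corresponds to m = 3: t = (m + ½) λ / (2 n) = 3.50 × 378 / (2 × 1.44) = 459 nm.

459 nm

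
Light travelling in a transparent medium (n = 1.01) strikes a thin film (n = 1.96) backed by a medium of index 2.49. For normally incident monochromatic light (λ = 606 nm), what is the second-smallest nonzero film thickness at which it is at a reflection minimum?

232 nm

Top surface (1.01 → 1.96): reflection off a higher-index medium gives a half-wave phase shift.
Bottom surface (1.96 → 2.49): reflection off a higher-index medium gives a half-wave phase shift.
Zero or two π shifts → no net half-wave offset.
With no net inversion, destructive interference in reflection requires 2 n t = (m + ½) λ.
The second-smallest nonzero thickness corresponds to m = 1: t = (m + ½) λ / (2 n) = 1.50 × 606 / (2 × 1.96) = 232 nm.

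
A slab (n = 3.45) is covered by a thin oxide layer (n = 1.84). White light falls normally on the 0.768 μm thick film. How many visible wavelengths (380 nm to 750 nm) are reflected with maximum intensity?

4

Ray reflecting at the top interface goes from n = 1.0 toward n = 1.84: a half-wave phase shift.
At the lower boundary (n = 1.84 to n = 3.45) the reflected ray undergoes a half-wave phase shift.
The two reflections carry the same phase change, so no net offset.
For maximum reflection here: 2 n t = m λ.
λ = 2 n t / m = 2826 / m nm.
m=3: 942 nm (IR); m=4: 707 nm (visible); m=5: 565 nm (visible); m=6: 471 nm (visible); m=7: 404 nm (visible); m=8: 353 nm (UV).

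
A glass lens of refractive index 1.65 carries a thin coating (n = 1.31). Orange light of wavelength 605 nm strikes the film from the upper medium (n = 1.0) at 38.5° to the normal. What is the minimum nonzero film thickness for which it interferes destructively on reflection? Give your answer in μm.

0.131 μm

Ray reflecting at the top interface goes from n = 1.0 toward n = 1.31: a half-wave phase shift.
At the lower boundary (n = 1.31 to n = 1.65) the reflected ray undergoes a half-wave phase shift.
Net: no relative phase inversion (both shifts match).
With no net inversion, destructive interference in reflection requires 2 n t cos θ_r = (m + ½) λ.
Snell's law: 1.0 sin 38.5° = 1.31 sin θ_r → sin θ_r = 0.475, cos θ_r = 0.880.
Minimum at m = 0: t = λ / (4 n cos θ_r) = 605 / (4 × 1.31 × 0.880) = 131 nm.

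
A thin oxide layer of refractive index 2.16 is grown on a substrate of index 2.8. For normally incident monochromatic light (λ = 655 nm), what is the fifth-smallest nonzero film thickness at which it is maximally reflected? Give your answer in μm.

Ray reflecting at the top interface goes from n = 1.0 toward n = 2.16: a half-wave phase shift.
Ray reflecting at the bottom interface goes from n = 2.16 toward n = 2.8: a half-wave phase shift.
Zero or two π shifts → no net half-wave offset.
For bright reflection here: 2 n t = m λ.
The fifth-smallest nonzero thickness corresponds to m = 5: t = m λ / (2 n) = 5.00 × 655 / (2 × 2.16) = 758 nm.

0.758 μm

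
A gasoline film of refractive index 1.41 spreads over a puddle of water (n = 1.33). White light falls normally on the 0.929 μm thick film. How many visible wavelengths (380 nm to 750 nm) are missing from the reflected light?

3

Ray reflecting at the top interface goes from n = 1.0 toward n = 1.41: a half-wave phase shift.
Bottom surface (1.41 → 1.33): reflection off a lower-index medium gives no phase shift.
Exactly one π shift → a net half-wave offset.
For weak reflection here: 2 n t = m λ.
λ = 2 n t / m = 2620 / m nm.
m=3: 873 nm (IR); m=4: 655 nm (visible); m=5: 524 nm (visible); m=6: 437 nm (visible); m=7: 374 nm (UV).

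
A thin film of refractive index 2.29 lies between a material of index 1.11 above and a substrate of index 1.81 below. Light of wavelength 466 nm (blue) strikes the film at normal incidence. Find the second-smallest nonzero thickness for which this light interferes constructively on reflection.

153 nm

At the upper boundary (n = 1.11 to n = 2.29) the reflected ray undergoes a half-wave phase shift.
Bottom surface (2.29 → 1.81): reflection off a lower-index medium gives no phase shift.
Net: one phase inversion between the two reflected rays.
So the condition for constructive reflection is 2 n t = (m + ½) λ.
The second-smallest nonzero thickness corresponds to m = 1: t = (m + ½) λ / (2 n) = 1.50 × 466 / (2 × 2.29) = 153 nm.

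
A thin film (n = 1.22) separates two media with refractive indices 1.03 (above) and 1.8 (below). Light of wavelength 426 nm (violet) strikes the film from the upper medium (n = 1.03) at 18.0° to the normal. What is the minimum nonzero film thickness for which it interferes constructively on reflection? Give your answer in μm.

Top surface (1.03 → 1.22): reflection off a higher-index medium gives a half-wave phase shift.
Ray reflecting at the bottom interface goes from n = 1.22 toward n = 1.8: a half-wave phase shift.
Zero or two π shifts → no net half-wave offset.
So the condition for constructive reflection is 2 n t cos θ_r = m λ.
Snell's law: 1.03 sin 18.0° = 1.22 sin θ_r → sin θ_r = 0.261, cos θ_r = 0.965.
Minimum nonzero at m = 1: t = λ / (2 n cos θ_r) = 426 / (2 × 1.22 × 0.965) = 181 nm.

0.181 μm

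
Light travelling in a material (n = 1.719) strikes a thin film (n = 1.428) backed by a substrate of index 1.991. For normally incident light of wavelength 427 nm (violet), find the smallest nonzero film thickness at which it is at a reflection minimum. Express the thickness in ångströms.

1495 Å

Ray reflecting at the top interface goes from n = 1.719 toward n = 1.428: no phase shift.
At the lower boundary (n = 1.428 to n = 1.991) the reflected ray undergoes a half-wave phase shift.
Exactly one π shift → a net half-wave offset.
With one net inversion, destructive interference in reflection requires 2 n t = m λ.
Minimum nonzero at m = 1: t = λ / (2 n) = 427 / (2 × 1.428) = 150 nm.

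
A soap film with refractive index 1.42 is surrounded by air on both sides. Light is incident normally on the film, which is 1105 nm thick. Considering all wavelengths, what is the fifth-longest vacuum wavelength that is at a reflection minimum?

628 nm

Top surface (1.0 → 1.42): reflection off a higher-index medium gives a half-wave phase shift.
At the lower boundary (n = 1.42 to n = 1.0) the reflected ray undergoes no phase shift.
The two reflections differ by half a wavelength.
With one net inversion, destructive interference in reflection requires 2 n t = m λ.
λ = 2 n t / m. The fifth-longest wavelength is m = 5: λ = 2 × 1.42 × 1105 / 5.00 = 628 nm.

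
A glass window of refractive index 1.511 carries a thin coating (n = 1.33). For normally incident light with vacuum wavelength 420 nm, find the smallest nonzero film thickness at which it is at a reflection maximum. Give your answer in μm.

0.158 μm

Top surface (1.0 → 1.33): reflection off a higher-index medium gives a half-wave phase shift.
At the lower boundary (n = 1.33 to n = 1.511) the reflected ray undergoes a half-wave phase shift.
Zero or two π shifts → no net half-wave offset.
So the condition for constructive reflection is 2 n t = m λ.
Minimum nonzero at m = 1: t = λ / (2 n) = 420 / (2 × 1.33) = 158 nm.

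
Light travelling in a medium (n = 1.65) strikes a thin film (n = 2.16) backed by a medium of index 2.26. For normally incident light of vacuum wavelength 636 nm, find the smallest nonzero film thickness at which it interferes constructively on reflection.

At the upper boundary (n = 1.65 to n = 2.16) the reflected ray undergoes a half-wave phase shift.
Ray reflecting at the bottom interface goes from n = 2.16 toward n = 2.26: a half-wave phase shift.
The two reflections carry the same phase change, so no net offset.
So the condition for constructive reflection is 2 n t = m λ.
Minimum nonzero at m = 1: t = λ / (2 n) = 636 / (2 × 2.16) = 147 nm.

147 nm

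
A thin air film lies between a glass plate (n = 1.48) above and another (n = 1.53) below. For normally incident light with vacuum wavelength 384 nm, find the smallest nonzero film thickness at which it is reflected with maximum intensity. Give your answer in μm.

0.0960 μm

Ray reflecting at the top interface goes from n = 1.48 toward n = 1.0: no phase shift.
At the lower boundary (n = 1.0 to n = 1.53) the reflected ray undergoes a half-wave phase shift.
Exactly one π shift → a net half-wave offset.
With one net inversion, constructive interference in reflection requires 2 n t = (m + ½) λ.
Minimum at m = 0: t = λ / (4 n) = 384 / (4 × 1.0) = 96.0 nm.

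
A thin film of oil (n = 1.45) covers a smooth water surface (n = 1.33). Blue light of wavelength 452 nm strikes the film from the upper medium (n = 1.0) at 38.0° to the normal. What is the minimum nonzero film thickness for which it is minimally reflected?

Ray reflecting at the top interface goes from n = 1.0 toward n = 1.45: a half-wave phase shift.
Bottom surface (1.45 → 1.33): reflection off a lower-index medium gives no phase shift.
Exactly one π shift → a net half-wave offset.
So the condition for destructive reflection is 2 n t cos θ_r = m λ.
Snell's law: 1.0 sin 38.0° = 1.45 sin θ_r → sin θ_r = 0.425, cos θ_r = 0.905.
Minimum nonzero at m = 1: t = λ / (2 n cos θ_r) = 452 / (2 × 1.45 × 0.905) = 172 nm.

172 nm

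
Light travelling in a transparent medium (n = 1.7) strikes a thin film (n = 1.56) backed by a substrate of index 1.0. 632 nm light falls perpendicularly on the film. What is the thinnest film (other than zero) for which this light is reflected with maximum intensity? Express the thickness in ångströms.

At the upper boundary (n = 1.7 to n = 1.56) the reflected ray undergoes no phase shift.
Bottom surface (1.56 → 1.0): reflection off a lower-index medium gives no phase shift.
The two reflections carry the same phase change, so no net offset.
For bright reflection here: 2 n t = m λ.
Minimum nonzero at m = 1: t = λ / (2 n) = 632 / (2 × 1.56) = 203 nm.

2026 Å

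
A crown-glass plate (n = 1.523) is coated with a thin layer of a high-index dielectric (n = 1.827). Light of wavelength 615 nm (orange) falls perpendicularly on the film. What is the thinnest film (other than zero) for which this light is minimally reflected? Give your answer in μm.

0.168 μm

At the upper boundary (n = 1.0 to n = 1.827) the reflected ray undergoes a half-wave phase shift.
Ray reflecting at the bottom interface goes from n = 1.827 toward n = 1.523: no phase shift.
The two reflections differ by half a wavelength.
With one net inversion, destructive interference in reflection requires 2 n t = m λ.
Minimum nonzero at m = 1: t = λ / (2 n) = 615 / (2 × 1.827) = 168 nm.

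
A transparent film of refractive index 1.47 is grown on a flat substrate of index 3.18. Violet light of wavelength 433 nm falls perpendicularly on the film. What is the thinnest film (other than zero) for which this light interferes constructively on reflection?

Ray reflecting at the top interface goes from n = 1.0 toward n = 1.47: a half-wave phase shift.
At the lower boundary (n = 1.47 to n = 3.18) the reflected ray undergoes a half-wave phase shift.
Net: no relative phase inversion (both shifts match).
For maximum reflection here: 2 n t = m λ.
Minimum nonzero at m = 1: t = λ / (2 n) = 433 / (2 × 1.47) = 147 nm.

147 nm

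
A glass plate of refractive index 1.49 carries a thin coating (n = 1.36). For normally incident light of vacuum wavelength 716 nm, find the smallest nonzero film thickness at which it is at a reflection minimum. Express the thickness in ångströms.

Top surface (1.0 → 1.36): reflection off a higher-index medium gives a half-wave phase shift.
Bottom surface (1.36 → 1.49): reflection off a higher-index medium gives a half-wave phase shift.
Zero or two π shifts → no net half-wave offset.
So the condition for destructive reflection is 2 n t = (m + ½) λ.
Minimum at m = 0: t = λ / (4 n) = 716 / (4 × 1.36) = 132 nm.

1316 Å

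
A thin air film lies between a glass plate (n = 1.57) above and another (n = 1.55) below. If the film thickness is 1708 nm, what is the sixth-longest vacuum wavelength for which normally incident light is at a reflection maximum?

At the upper boundary (n = 1.57 to n = 1.0) the reflected ray undergoes no phase shift.
Bottom surface (1.0 → 1.55): reflection off a higher-index medium gives a half-wave phase shift.
Exactly one π shift → a net half-wave offset.
For bright reflection here: 2 n t = (m + ½) λ.
λ = 2 n t / (m + ½). The sixth-longest wavelength is m = 5: λ = 2 × 1.0 × 1708 / 5.50 = 621 nm.

621 nm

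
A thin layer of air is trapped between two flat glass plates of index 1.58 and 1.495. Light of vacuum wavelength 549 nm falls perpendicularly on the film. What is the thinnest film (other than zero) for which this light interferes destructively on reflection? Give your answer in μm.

0.275 μm

Top surface (1.58 → 1.0): reflection off a lower-index medium gives no phase shift.
Bottom surface (1.0 → 1.495): reflection off a higher-index medium gives a half-wave phase shift.
Exactly one π shift → a net half-wave offset.
For minimum reflection here: 2 n t = m λ.
Minimum nonzero at m = 1: t = λ / (2 n) = 549 / (2 × 1.0) = 275 nm.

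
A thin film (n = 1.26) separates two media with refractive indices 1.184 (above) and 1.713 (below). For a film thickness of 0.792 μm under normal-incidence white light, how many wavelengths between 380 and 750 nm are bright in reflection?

Ray reflecting at the top interface goes from n = 1.184 toward n = 1.26: a half-wave phase shift.
Ray reflecting at the bottom interface goes from n = 1.26 toward n = 1.713: a half-wave phase shift.
Zero or two π shifts → no net half-wave offset.
With no net inversion, constructive interference in reflection requires 2 n t = m λ.
λ = 2 n t / m = 1996 / m nm.
m=2: 998 nm (IR); m=3: 665 nm (visible); m=4: 499 nm (visible); m=5: 399 nm (visible); m=6: 333 nm (UV).

3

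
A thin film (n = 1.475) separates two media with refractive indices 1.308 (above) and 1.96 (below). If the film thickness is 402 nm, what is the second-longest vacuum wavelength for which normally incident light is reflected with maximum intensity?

593 nm

Ray reflecting at the top interface goes from n = 1.308 toward n = 1.475: a half-wave phase shift.
Ray reflecting at the bottom interface goes from n = 1.475 toward n = 1.96: a half-wave phase shift.
Zero or two π shifts → no net half-wave offset.
For strong reflection here: 2 n t = m λ.
λ = 2 n t / m. The second-longest wavelength is m = 2: λ = 2 × 1.475 × 402 / 2.00 = 593 nm.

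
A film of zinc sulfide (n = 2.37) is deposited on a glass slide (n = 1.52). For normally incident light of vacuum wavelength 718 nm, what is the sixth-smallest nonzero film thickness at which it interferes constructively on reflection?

Top surface (1.0 → 2.37): reflection off a higher-index medium gives a half-wave phase shift.
Ray reflecting at the bottom interface goes from n = 2.37 toward n = 1.52: no phase shift.
Exactly one π shift → a net half-wave offset.
So the condition for constructive reflection is 2 n t = (m + ½) λ.
The sixth-smallest nonzero thickness corresponds to m = 5: t = (m + ½) λ / (2 n) = 5.50 × 718 / (2 × 2.37) = 833 nm.

833 nm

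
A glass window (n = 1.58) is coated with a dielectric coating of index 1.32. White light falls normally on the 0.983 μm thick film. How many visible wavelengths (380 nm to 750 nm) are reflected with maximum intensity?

Ray reflecting at the top interface goes from n = 1.0 toward n = 1.32: a half-wave phase shift.
At the lower boundary (n = 1.32 to n = 1.58) the reflected ray undergoes a half-wave phase shift.
The two reflections carry the same phase change, so no net offset.
With no net inversion, constructive interference in reflection requires 2 n t = m λ.
λ = 2 n t / m = 2595 / m nm.
m=3: 865 nm (IR); m=4: 649 nm (visible); m=5: 519 nm (visible); m=6: 433 nm (visible); m=7: 371 nm (UV).

3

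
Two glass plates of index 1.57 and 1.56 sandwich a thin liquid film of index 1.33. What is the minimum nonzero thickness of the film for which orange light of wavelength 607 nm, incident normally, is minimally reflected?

Top surface (1.57 → 1.33): reflection off a lower-index medium gives no phase shift.
At the lower boundary (n = 1.33 to n = 1.56) the reflected ray undergoes a half-wave phase shift.
Exactly one π shift → a net half-wave offset.
So the condition for destructive reflection is 2 n t = m λ.
Minimum nonzero at m = 1: t = λ / (2 n) = 607 / (2 × 1.33) = 228 nm.

228 nm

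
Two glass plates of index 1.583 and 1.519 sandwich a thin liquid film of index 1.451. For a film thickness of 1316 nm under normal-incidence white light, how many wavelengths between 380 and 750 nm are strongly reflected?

Ray reflecting at the top interface goes from n = 1.583 toward n = 1.451: no phase shift.
At the lower boundary (n = 1.451 to n = 1.519) the reflected ray undergoes a half-wave phase shift.
Exactly one π shift → a net half-wave offset.
With one net inversion, constructive interference in reflection requires 2 n t = (m + ½) λ.
λ = 2 n t / (m + ½) = 3819 / (m + ½) nm.
m=4: 849 nm (IR); m=5: 694 nm (visible); m=6: 588 nm (visible); m=7: 509 nm (visible); m=8: 449 nm (visible); m=9: 402 nm (visible); m=10: 364 nm (UV).

5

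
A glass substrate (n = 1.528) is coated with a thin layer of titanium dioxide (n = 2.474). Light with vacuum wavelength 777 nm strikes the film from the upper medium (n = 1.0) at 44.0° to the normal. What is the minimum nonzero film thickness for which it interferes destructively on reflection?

164 nm

Top surface (1.0 → 2.474): reflection off a higher-index medium gives a half-wave phase shift.
At the lower boundary (n = 2.474 to n = 1.528) the reflected ray undergoes no phase shift.
Exactly one π shift → a net half-wave offset.
With one net inversion, destructive interference in reflection requires 2 n t cos θ_r = m λ.
Snell's law: 1.0 sin 44.0° = 2.474 sin θ_r → sin θ_r = 0.281, cos θ_r = 0.960.
Minimum nonzero at m = 1: t = λ / (2 n cos θ_r) = 777 / (2 × 2.474 × 0.960) = 164 nm.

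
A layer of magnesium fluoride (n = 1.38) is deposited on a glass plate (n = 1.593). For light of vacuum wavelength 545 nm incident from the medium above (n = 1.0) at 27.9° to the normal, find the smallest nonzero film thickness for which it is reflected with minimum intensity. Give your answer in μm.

0.105 μm

Top surface (1.0 → 1.38): reflection off a higher-index medium gives a half-wave phase shift.
Bottom surface (1.38 → 1.593): reflection off a higher-index medium gives a half-wave phase shift.
The two reflections carry the same phase change, so no net offset.
So the condition for destructive reflection is 2 n t cos θ_r = (m + ½) λ.
Snell's law: 1.0 sin 27.9° = 1.38 sin θ_r → sin θ_r = 0.339, cos θ_r = 0.941.
Minimum at m = 0: t = λ / (4 n cos θ_r) = 545 / (4 × 1.38 × 0.941) = 105 nm.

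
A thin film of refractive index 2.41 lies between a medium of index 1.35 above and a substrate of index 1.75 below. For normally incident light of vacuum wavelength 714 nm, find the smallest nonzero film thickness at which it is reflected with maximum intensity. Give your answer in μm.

Top surface (1.35 → 2.41): reflection off a higher-index medium gives a half-wave phase shift.
Bottom surface (2.41 → 1.75): reflection off a lower-index medium gives no phase shift.
The two reflections differ by half a wavelength.
With one net inversion, constructive interference in reflection requires 2 n t = (m + ½) λ.
Minimum at m = 0: t = λ / (4 n) = 714 / (4 × 2.41) = 74.1 nm.

0.0741 μm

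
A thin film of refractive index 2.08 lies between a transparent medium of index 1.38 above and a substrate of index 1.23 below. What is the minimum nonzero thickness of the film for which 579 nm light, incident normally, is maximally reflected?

69.6 nm

Ray reflecting at the top interface goes from n = 1.38 toward n = 2.08: a half-wave phase shift.
At the lower boundary (n = 2.08 to n = 1.23) the reflected ray undergoes no phase shift.
Net: one phase inversion between the two reflected rays.
With one net inversion, constructive interference in reflection requires 2 n t = (m + ½) λ.
Minimum at m = 0: t = λ / (4 n) = 579 / (4 × 2.08) = 69.6 nm.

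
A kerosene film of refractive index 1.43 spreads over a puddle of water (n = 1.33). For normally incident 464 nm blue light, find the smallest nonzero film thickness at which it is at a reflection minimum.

At the upper boundary (n = 1.0 to n = 1.43) the reflected ray undergoes a half-wave phase shift.
Ray reflecting at the bottom interface goes from n = 1.43 toward n = 1.33: no phase shift.
The two reflections differ by half a wavelength.
With one net inversion, destructive interference in reflection requires 2 n t = m λ.
Minimum nonzero at m = 1: t = λ / (2 n) = 464 / (2 × 1.43) = 162 nm.

162 nm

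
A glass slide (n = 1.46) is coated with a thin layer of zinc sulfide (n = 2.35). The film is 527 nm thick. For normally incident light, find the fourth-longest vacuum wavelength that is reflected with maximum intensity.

708 nm

At the upper boundary (n = 1.0 to n = 2.35) the reflected ray undergoes a half-wave phase shift.
At the lower boundary (n = 2.35 to n = 1.46) the reflected ray undergoes no phase shift.
Net: one phase inversion between the two reflected rays.
So the condition for constructive reflection is 2 n t = (m + ½) λ.
λ = 2 n t / (m + ½). The fourth-longest wavelength is m = 3: λ = 2 × 2.35 × 527 / 3.50 = 708 nm.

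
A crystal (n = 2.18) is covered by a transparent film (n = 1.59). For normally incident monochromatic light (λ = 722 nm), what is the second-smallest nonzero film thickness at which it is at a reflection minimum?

341 nm

Ray reflecting at the top interface goes from n = 1.0 toward n = 1.59: a half-wave phase shift.
At the lower boundary (n = 1.59 to n = 2.18) the reflected ray undergoes a half-wave phase shift.
Zero or two π shifts → no net half-wave offset.
So the condition for destructive reflection is 2 n t = (m + ½) λ.
The second-smallest nonzero thickness corresponds to m = 1: t = (m + ½) λ / (2 n) = 1.50 × 722 / (2 × 1.59) = 341 nm.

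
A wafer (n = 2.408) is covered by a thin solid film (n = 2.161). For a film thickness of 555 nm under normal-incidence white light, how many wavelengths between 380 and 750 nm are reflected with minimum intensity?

3

Top surface (1.0 → 2.161): reflection off a higher-index medium gives a half-wave phase shift.
Bottom surface (2.161 → 2.408): reflection off a higher-index medium gives a half-wave phase shift.
Zero or two π shifts → no net half-wave offset.
So the condition for destructive reflection is 2 n t = (m + ½) λ.
λ = 2 n t / (m + ½) = 2399 / (m + ½) nm.
m=2: 959 nm (IR); m=3: 685 nm (visible); m=4: 533 nm (visible); m=5: 436 nm (visible); m=6: 369 nm (UV).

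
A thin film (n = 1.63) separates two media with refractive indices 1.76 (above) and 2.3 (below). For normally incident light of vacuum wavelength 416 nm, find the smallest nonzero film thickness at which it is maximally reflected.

At the upper boundary (n = 1.76 to n = 1.63) the reflected ray undergoes no phase shift.
Ray reflecting at the bottom interface goes from n = 1.63 toward n = 2.3: a half-wave phase shift.
The two reflections differ by half a wavelength.
With one net inversion, constructive interference in reflection requires 2 n t = (m + ½) λ.
Minimum at m = 0: t = λ / (4 n) = 416 / (4 × 1.63) = 63.8 nm.

63.8 nm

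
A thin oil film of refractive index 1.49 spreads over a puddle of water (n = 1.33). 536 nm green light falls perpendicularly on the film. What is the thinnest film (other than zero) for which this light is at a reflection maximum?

Ray reflecting at the top interface goes from n = 1.0 toward n = 1.49: a half-wave phase shift.
At the lower boundary (n = 1.49 to n = 1.33) the reflected ray undergoes no phase shift.
Net: one phase inversion between the two reflected rays.
With one net inversion, constructive interference in reflection requires 2 n t = (m + ½) λ.
Minimum at m = 0: t = λ / (4 n) = 536 / (4 × 1.49) = 89.9 nm.

89.9 nm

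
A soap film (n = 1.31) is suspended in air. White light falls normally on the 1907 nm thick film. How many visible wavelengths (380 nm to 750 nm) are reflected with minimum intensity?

7

At the upper boundary (n = 1.0 to n = 1.31) the reflected ray undergoes a half-wave phase shift.
At the lower boundary (n = 1.31 to n = 1.0) the reflected ray undergoes no phase shift.
The two reflections differ by half a wavelength.
So the condition for destructive reflection is 2 n t = m λ.
λ = 2 n t / m = 4996 / m nm.
m=6: 833 nm (IR); m=7: 714 nm (visible); m=8: 625 nm (visible); m=9: 555 nm (visible); m=10: 500 nm (visible); m=11: 454 nm (visible); m=12: 416 nm (visible); m=13: 384 nm (visible); m=14: 357 nm (UV).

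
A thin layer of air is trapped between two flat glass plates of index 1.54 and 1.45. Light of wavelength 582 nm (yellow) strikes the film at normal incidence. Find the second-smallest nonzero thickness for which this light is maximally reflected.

437 nm

Top surface (1.54 → 1.0): reflection off a lower-index medium gives no phase shift.
Bottom surface (1.0 → 1.45): reflection off a higher-index medium gives a half-wave phase shift.
The two reflections differ by half a wavelength.
With one net inversion, constructive interference in reflection requires 2 n t = (m + ½) λ.
The second-smallest nonzero thickness corresponds to m = 1: t = (m + ½) λ / (2 n) = 1.50 × 582 / (2 × 1.0) = 437 nm.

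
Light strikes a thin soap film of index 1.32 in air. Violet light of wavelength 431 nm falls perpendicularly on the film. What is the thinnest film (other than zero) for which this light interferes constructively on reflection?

81.6 nm

Top surface (1.0 → 1.32): reflection off a higher-index medium gives a half-wave phase shift.
Ray reflecting at the bottom interface goes from n = 1.32 toward n = 1.0: no phase shift.
Exactly one π shift → a net half-wave offset.
For bright reflection here: 2 n t = (m + ½) λ.
Minimum at m = 0: t = λ / (4 n) = 431 / (4 × 1.32) = 81.6 nm.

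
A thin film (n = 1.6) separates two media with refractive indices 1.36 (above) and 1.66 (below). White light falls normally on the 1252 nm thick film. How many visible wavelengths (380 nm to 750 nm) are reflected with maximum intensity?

At the upper boundary (n = 1.36 to n = 1.6) the reflected ray undergoes a half-wave phase shift.
Bottom surface (1.6 → 1.66): reflection off a higher-index medium gives a half-wave phase shift.
Zero or two π shifts → no net half-wave offset.
So the condition for constructive reflection is 2 n t = m λ.
λ = 2 n t / m = 4006 / m nm.
m=5: 801 nm (IR); m=6: 668 nm (visible); m=7: 572 nm (visible); m=8: 501 nm (visible); m=9: 445 nm (visible); m=10: 401 nm (visible); m=11: 364 nm (UV).

5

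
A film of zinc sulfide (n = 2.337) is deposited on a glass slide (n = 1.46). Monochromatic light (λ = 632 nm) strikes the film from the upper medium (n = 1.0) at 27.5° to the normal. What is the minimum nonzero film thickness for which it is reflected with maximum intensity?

69.0 nm

Top surface (1.0 → 2.337): reflection off a higher-index medium gives a half-wave phase shift.
Ray reflecting at the bottom interface goes from n = 2.337 toward n = 1.46: no phase shift.
Exactly one π shift → a net half-wave offset.
With one net inversion, constructive interference in reflection requires 2 n t cos θ_r = (m + ½) λ.
Snell's law: 1.0 sin 27.5° = 2.337 sin θ_r → sin θ_r = 0.198, cos θ_r = 0.980.
Minimum at m = 0: t = λ / (4 n cos θ_r) = 632 / (4 × 2.337 × 0.980) = 69.0 nm.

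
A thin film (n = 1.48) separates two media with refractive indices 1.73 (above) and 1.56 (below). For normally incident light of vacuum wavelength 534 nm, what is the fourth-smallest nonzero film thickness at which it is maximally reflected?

631 nm

At the upper boundary (n = 1.73 to n = 1.48) the reflected ray undergoes no phase shift.
At the lower boundary (n = 1.48 to n = 1.56) the reflected ray undergoes a half-wave phase shift.
The two reflections differ by half a wavelength.
For strong reflection here: 2 n t = (m + ½) λ.
The fourth-smallest nonzero thickness corresponds to m = 3: t = (m + ½) λ / (2 n) = 3.50 × 534 / (2 × 1.48) = 631 nm.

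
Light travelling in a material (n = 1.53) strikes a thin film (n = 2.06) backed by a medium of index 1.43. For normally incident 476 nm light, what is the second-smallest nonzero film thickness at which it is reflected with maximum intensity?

173 nm

Ray reflecting at the top interface goes from n = 1.53 toward n = 2.06: a half-wave phase shift.
Ray reflecting at the bottom interface goes from n = 2.06 toward n = 1.43: no phase shift.
Net: one phase inversion between the two reflected rays.
With one net inversion, constructive interference in reflection requires 2 n t = (m + ½) λ.
The second-smallest nonzero thickness corresponds to m = 1: t = (m + ½) λ / (2 n) = 1.50 × 476 / (2 × 2.06) = 173 nm.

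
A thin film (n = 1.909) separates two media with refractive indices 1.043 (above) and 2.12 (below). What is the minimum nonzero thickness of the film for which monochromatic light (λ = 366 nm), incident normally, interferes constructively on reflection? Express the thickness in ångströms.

959 Å

Ray reflecting at the top interface goes from n = 1.043 toward n = 1.909: a half-wave phase shift.
Ray reflecting at the bottom interface goes from n = 1.909 toward n = 2.12: a half-wave phase shift.
Zero or two π shifts → no net half-wave offset.
So the condition for constructive reflection is 2 n t = m λ.
Minimum nonzero at m = 1: t = λ / (2 n) = 366 / (2 × 1.909) = 95.9 nm.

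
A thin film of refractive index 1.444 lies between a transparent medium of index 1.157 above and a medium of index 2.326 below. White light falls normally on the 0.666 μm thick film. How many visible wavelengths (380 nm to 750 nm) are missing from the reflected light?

At the upper boundary (n = 1.157 to n = 1.444) the reflected ray undergoes a half-wave phase shift.
Bottom surface (1.444 → 2.326): reflection off a higher-index medium gives a half-wave phase shift.
Net: no relative phase inversion (both shifts match).
For minimum reflection here: 2 n t = (m + ½) λ.
λ = 2 n t / (m + ½) = 1923 / (m + ½) nm.
m=2: 769 nm (IR); m=3: 550 nm (visible); m=4: 427 nm (visible); m=5: 350 nm (UV).

2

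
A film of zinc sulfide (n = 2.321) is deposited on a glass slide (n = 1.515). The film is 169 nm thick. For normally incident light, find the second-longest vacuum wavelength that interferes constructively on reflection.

Top surface (1.0 → 2.321): reflection off a higher-index medium gives a half-wave phase shift.
Bottom surface (2.321 → 1.515): reflection off a lower-index medium gives no phase shift.
Net: one phase inversion between the two reflected rays.
So the condition for constructive reflection is 2 n t = (m + ½) λ.
λ = 2 n t / (m + ½). The second-longest wavelength is m = 1: λ = 2 × 2.321 × 169 / 1.50 = 523 nm.

523 nm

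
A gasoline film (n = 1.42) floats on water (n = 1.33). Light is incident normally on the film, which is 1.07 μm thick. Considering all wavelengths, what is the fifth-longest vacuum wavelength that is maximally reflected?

Top surface (1.0 → 1.42): reflection off a higher-index medium gives a half-wave phase shift.
At the lower boundary (n = 1.42 to n = 1.33) the reflected ray undergoes no phase shift.
Exactly one π shift → a net half-wave offset.
For maximum reflection here: 2 n t = (m + ½) λ.
λ = 2 n t / (m + ½). The fifth-longest wavelength is m = 4: λ = 2 × 1.42 × 1070 / 4.50 = 675 nm.

675 nm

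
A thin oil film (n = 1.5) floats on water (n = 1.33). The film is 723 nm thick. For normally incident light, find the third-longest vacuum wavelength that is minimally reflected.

Ray reflecting at the top interface goes from n = 1.0 toward n = 1.5: a half-wave phase shift.
Bottom surface (1.5 → 1.33): reflection off a lower-index medium gives no phase shift.
Net: one phase inversion between the two reflected rays.
With one net inversion, destructive interference in reflection requires 2 n t = m λ.
λ = 2 n t / m. The third-longest wavelength is m = 3: λ = 2 × 1.5 × 723 / 3.00 = 723 nm.

723 nm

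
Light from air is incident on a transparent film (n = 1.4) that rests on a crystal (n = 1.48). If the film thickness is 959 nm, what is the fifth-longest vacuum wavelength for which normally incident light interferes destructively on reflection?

597 nm

Ray reflecting at the top interface goes from n = 1.0 toward n = 1.4: a half-wave phase shift.
At the lower boundary (n = 1.4 to n = 1.48) the reflected ray undergoes a half-wave phase shift.
The two reflections carry the same phase change, so no net offset.
With no net inversion, destructive interference in reflection requires 2 n t = (m + ½) λ.
λ = 2 n t / (m + ½). The fifth-longest wavelength is m = 4: λ = 2 × 1.4 × 959 / 4.50 = 597 nm.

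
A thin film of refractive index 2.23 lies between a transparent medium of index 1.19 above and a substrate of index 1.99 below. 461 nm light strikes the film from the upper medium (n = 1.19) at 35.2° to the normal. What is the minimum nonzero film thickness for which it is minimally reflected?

109 nm

At the upper boundary (n = 1.19 to n = 2.23) the reflected ray undergoes a half-wave phase shift.
Ray reflecting at the bottom interface goes from n = 2.23 toward n = 1.99: no phase shift.
Exactly one π shift → a net half-wave offset.
For minimum reflection here: 2 n t cos θ_r = m λ.
Snell's law: 1.19 sin 35.2° = 2.23 sin θ_r → sin θ_r = 0.308, cos θ_r = 0.952.
Minimum nonzero at m = 1: t = λ / (2 n cos θ_r) = 461 / (2 × 2.23 × 0.952) = 109 nm.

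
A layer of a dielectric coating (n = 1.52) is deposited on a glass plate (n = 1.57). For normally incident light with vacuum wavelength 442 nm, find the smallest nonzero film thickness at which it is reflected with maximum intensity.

Ray reflecting at the top interface goes from n = 1.0 toward n = 1.52: a half-wave phase shift.
Bottom surface (1.52 → 1.57): reflection off a higher-index medium gives a half-wave phase shift.
Net: no relative phase inversion (both shifts match).
So the condition for constructive reflection is 2 n t = m λ.
Minimum nonzero at m = 1: t = λ / (2 n) = 442 / (2 × 1.52) = 145 nm.

145 nm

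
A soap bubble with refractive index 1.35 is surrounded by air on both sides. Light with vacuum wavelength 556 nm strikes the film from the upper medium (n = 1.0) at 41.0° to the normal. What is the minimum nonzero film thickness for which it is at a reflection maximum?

118 nm

Ray reflecting at the top interface goes from n = 1.0 toward n = 1.35: a half-wave phase shift.
Ray reflecting at the bottom interface goes from n = 1.35 toward n = 1.0: no phase shift.
Net: one phase inversion between the two reflected rays.
So the condition for constructive reflection is 2 n t cos θ_r = (m + ½) λ.
Snell's law: 1.0 sin 41.0° = 1.35 sin θ_r → sin θ_r = 0.486, cos θ_r = 0.874.
Minimum at m = 0: t = λ / (4 n cos θ_r) = 556 / (4 × 1.35 × 0.874) = 118 nm.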